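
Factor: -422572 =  - 2^2 * 89^1*1187^1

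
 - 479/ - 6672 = 479/6672 =0.07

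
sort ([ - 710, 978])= [-710,978]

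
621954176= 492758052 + 129196124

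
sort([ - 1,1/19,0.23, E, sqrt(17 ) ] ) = [ - 1,1/19,0.23 , E,sqrt(17)]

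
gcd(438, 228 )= 6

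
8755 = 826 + 7929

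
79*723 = 57117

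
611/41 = 14 + 37/41 = 14.90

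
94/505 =94/505 = 0.19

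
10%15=10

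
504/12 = 42 = 42.00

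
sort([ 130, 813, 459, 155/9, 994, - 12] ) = [ - 12,155/9, 130,459,813, 994]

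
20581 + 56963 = 77544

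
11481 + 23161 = 34642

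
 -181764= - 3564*51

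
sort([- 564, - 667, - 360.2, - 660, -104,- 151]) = [-667, - 660,- 564, -360.2, - 151,  -  104 ]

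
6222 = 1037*6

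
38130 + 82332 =120462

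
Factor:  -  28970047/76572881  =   - 7^ ( - 1 )*11^( - 1)*863^1*33569^1*994453^( - 1)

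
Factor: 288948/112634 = 2^1 * 3^1* 11^2*283^( - 1) = 726/283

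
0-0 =0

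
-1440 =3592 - 5032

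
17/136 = 1/8 = 0.12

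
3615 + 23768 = 27383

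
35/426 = 35/426 = 0.08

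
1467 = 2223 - 756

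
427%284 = 143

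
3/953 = 3/953 =0.00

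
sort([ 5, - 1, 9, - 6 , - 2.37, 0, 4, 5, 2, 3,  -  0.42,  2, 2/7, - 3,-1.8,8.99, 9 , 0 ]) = [ -6, - 3, - 2.37, - 1.8, - 1, - 0.42,  0,0,2/7, 2, 2  ,  3,4,5, 5,8.99,9, 9] 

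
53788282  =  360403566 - 306615284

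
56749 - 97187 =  - 40438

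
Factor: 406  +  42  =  2^6*7^1 = 448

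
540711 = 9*60079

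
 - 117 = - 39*3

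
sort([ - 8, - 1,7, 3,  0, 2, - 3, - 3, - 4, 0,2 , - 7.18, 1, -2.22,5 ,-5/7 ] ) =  [ - 8, - 7.18, - 4, - 3, - 3, - 2.22, - 1, - 5/7, 0,0 , 1,2,  2,  3,5,7] 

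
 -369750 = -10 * 36975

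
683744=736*929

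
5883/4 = 1470 + 3/4  =  1470.75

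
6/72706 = 3/36353 = 0.00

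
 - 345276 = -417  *828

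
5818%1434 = 82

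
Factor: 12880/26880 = 2^( - 4)*3^(-1 )*23^1 = 23/48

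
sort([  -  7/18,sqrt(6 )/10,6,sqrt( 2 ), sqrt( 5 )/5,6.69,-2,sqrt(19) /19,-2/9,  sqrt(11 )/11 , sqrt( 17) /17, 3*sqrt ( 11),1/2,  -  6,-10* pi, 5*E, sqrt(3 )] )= [-10*pi, - 6, -2, - 7/18, - 2/9,sqrt( 19)/19,  sqrt(17 ) /17, sqrt( 6 )/10,sqrt( 11) /11,sqrt( 5) /5,1/2,sqrt(2 ),sqrt(3),6,6.69, 3*sqrt(11 ),5*E] 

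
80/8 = 10 = 10.00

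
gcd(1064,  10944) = 152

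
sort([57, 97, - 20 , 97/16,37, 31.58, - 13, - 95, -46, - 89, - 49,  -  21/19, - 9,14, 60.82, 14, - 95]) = [ - 95, - 95, - 89,- 49,-46, -20, - 13 , - 9, - 21/19, 97/16,14, 14,  31.58,37 , 57, 60.82,97]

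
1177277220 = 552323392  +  624953828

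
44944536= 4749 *9464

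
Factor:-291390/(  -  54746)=3^1*5^1*11^1*31^(  -  1) = 165/31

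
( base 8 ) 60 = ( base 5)143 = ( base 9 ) 53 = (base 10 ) 48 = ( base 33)1f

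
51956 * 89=4624084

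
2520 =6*420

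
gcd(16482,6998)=2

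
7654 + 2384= 10038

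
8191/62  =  8191/62  =  132.11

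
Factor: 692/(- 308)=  - 7^ ( - 1) * 11^(- 1)*173^1 =- 173/77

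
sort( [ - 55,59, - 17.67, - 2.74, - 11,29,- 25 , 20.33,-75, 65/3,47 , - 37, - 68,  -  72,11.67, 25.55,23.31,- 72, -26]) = [-75, -72, - 72,  -  68, - 55, - 37,-26, - 25,-17.67,-11, - 2.74, 11.67, 20.33 , 65/3, 23.31,25.55 , 29, 47, 59] 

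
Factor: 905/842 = 2^( - 1)*5^1*181^1*421^(-1 ) 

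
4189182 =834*5023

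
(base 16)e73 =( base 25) 5MO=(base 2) 111001110011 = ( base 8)7163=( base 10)3699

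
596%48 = 20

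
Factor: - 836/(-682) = 2^1*19^1*31^( - 1) = 38/31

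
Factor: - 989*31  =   - 30659 = - 23^1*31^1*  43^1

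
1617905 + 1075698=2693603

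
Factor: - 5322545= - 5^1*23^1*31^1*1493^1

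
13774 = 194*71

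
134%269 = 134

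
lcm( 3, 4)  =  12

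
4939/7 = 4939/7  =  705.57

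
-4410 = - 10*441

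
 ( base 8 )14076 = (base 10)6206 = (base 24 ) AIE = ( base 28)7pi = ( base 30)6qq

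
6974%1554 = 758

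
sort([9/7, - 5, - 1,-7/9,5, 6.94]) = [ - 5, - 1, - 7/9 , 9/7, 5,6.94 ]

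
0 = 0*97800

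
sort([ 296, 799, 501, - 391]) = [ - 391,  296, 501, 799 ] 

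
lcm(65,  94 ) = 6110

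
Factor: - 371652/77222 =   -  185826/38611=-  2^1*3^1  *  30971^1*38611^( - 1 ) 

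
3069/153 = 20 + 1/17 = 20.06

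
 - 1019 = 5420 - 6439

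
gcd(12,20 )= 4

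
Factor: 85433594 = 2^1*29^1*1472993^1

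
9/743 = 9/743 = 0.01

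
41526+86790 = 128316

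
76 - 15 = 61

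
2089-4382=-2293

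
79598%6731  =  5557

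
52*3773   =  196196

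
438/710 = 219/355 = 0.62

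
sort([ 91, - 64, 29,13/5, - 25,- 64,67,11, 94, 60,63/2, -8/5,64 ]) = [  -  64, - 64, - 25, - 8/5,13/5,  11  ,  29,63/2, 60,64, 67, 91, 94]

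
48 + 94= 142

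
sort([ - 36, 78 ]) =[ - 36 , 78 ]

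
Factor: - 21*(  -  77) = 3^1*7^2 *11^1 = 1617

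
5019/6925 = 5019/6925=0.72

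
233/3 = 77 + 2/3 = 77.67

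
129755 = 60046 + 69709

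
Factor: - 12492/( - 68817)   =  2^2*3^1 * 7^ (-1)*29^ (  -  1)*113^( - 1)*347^1 = 4164/22939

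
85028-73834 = 11194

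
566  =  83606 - 83040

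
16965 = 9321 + 7644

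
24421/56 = 436 + 5/56 = 436.09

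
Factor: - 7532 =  - 2^2 * 7^1*269^1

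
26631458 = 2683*9926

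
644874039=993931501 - 349057462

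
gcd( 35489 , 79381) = 1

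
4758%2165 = 428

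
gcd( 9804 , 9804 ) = 9804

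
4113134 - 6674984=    - 2561850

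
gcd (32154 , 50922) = 138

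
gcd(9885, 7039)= 1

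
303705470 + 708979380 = 1012684850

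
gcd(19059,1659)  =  3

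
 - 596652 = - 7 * 85236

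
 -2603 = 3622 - 6225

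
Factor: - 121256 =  - 2^3*23^1*659^1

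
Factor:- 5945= - 5^1*29^1*41^1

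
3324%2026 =1298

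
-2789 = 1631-4420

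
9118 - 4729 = 4389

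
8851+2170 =11021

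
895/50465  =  179/10093 = 0.02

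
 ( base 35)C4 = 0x1A8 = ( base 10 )424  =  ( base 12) 2b4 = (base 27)fj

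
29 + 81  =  110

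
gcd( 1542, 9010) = 2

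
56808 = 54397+2411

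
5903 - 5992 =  - 89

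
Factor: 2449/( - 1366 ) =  - 2^(- 1)*31^1*79^1*683^( - 1 ) 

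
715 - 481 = 234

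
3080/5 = 616 =616.00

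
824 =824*1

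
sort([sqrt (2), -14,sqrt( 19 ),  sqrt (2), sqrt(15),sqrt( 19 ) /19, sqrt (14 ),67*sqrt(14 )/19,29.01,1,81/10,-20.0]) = [ - 20.0 , - 14,sqrt( 19 )/19,1,sqrt(2),sqrt( 2 ),sqrt( 14), sqrt( 15 ),sqrt( 19), 81/10,67*sqrt ( 14) /19,29.01 ]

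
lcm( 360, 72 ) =360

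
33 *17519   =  578127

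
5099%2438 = 223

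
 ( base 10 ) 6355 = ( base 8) 14323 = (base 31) 6j0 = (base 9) 8641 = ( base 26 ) 9ab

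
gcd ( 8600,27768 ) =8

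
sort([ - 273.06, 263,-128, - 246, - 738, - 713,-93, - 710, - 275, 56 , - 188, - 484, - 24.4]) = [- 738, - 713, - 710, - 484,-275, - 273.06, - 246, - 188, - 128, - 93, - 24.4, 56 , 263]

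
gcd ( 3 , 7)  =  1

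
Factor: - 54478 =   -  2^1*27239^1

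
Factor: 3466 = 2^1*1733^1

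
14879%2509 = 2334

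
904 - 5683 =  - 4779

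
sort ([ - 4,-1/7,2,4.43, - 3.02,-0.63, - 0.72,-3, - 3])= [ - 4,  -  3.02, - 3, - 3,-0.72, - 0.63, - 1/7, 2,4.43 ] 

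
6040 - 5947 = 93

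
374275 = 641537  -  267262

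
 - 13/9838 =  - 13/9838 = - 0.00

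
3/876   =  1/292=0.00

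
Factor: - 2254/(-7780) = 1127/3890 = 2^( - 1 )*5^( - 1 )*7^2*23^1 * 389^( - 1 )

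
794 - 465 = 329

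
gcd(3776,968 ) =8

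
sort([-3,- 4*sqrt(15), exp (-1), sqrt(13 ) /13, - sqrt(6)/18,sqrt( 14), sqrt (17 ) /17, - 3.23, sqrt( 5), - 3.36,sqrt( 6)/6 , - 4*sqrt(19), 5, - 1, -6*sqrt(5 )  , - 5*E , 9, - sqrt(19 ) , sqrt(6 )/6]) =[ - 4*sqrt(19), - 4*sqrt(15), - 5*E, - 6*sqrt( 5), - sqrt(19),  -  3.36 , - 3.23, - 3, - 1, - sqrt(6) /18, sqrt(17 ) /17, sqrt(13 )/13, exp ( - 1),sqrt( 6)/6, sqrt(6 ) /6 , sqrt(5 ),sqrt(14), 5,  9 ]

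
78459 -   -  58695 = 137154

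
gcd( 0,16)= 16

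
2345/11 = 2345/11 =213.18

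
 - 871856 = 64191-936047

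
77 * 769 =59213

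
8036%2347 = 995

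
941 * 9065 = 8530165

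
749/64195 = 749/64195 = 0.01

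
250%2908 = 250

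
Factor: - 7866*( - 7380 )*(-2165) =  - 2^3*3^4*5^2*19^1*23^1*41^1*433^1 = - 125680588200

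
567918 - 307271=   260647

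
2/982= 1/491 = 0.00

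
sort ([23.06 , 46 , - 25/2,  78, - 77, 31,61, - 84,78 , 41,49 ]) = [ - 84 , - 77, - 25/2,  23.06,31, 41, 46 , 49,61, 78 , 78]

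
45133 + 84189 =129322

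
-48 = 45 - 93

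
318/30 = 10  +  3/5 = 10.60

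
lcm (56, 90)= 2520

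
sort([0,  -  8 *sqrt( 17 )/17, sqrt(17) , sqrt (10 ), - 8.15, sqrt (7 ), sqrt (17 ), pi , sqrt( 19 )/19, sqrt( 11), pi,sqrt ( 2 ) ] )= [-8.15, - 8*sqrt( 17 )/17,0, sqrt( 19)/19,sqrt(2 ),sqrt( 7 ),pi,pi, sqrt(10),sqrt(11 ),sqrt (17),sqrt(17)]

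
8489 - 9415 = -926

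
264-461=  -197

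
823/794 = 1+29/794 = 1.04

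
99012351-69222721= 29789630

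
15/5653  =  15/5653 = 0.00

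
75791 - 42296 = 33495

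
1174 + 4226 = 5400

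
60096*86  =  5168256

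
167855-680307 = - 512452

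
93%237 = 93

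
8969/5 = 8969/5 = 1793.80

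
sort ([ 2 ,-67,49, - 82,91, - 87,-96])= [ - 96, - 87, - 82, - 67,2, 49,91]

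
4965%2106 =753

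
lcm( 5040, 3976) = 357840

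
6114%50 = 14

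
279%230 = 49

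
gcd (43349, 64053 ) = 647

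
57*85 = 4845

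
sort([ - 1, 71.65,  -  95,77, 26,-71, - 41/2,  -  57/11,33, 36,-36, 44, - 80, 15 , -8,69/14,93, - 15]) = [ - 95, - 80, -71,-36, - 41/2 , - 15, -8,  -  57/11, - 1, 69/14, 15,26 , 33,36, 44,71.65,  77, 93]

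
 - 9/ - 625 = 9/625 = 0.01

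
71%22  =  5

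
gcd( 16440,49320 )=16440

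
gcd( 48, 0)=48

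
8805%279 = 156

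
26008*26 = 676208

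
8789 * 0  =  0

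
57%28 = 1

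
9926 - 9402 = 524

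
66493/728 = 91 + 35/104 = 91.34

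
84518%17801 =13314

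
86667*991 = 85886997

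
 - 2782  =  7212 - 9994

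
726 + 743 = 1469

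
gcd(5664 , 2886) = 6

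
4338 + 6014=10352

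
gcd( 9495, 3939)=3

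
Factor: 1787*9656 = 2^3*17^1*71^1*1787^1 = 17255272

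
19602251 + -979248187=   -  959645936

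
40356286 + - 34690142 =5666144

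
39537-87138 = -47601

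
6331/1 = 6331 = 6331.00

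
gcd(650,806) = 26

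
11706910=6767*1730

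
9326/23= 405+11/23 = 405.48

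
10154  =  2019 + 8135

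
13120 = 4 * 3280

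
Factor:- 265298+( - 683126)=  - 2^3*103^1*1151^1 = - 948424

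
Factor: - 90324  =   - 2^2*3^2*13^1 * 193^1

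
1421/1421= 1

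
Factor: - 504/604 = - 126/151 = - 2^1 * 3^2 * 7^1 * 151^(- 1)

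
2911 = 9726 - 6815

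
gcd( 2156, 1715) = 49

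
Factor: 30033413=191^1*157243^1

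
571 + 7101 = 7672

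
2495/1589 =2495/1589 = 1.57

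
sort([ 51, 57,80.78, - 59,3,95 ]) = [ - 59,3,51,57, 80.78,95] 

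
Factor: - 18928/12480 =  - 2^( - 2)*3^( - 1 )*5^ (- 1 )*7^1* 13^1  =  - 91/60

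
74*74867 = 5540158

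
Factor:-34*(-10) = 2^2*5^1*17^1 = 340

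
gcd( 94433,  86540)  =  1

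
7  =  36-29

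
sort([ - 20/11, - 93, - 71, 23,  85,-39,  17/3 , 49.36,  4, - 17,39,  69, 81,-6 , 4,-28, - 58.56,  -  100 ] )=[ - 100, -93,  -  71 , - 58.56, - 39, - 28, - 17, - 6, - 20/11,4,4,17/3, 23,39, 49.36 , 69 , 81,  85 ] 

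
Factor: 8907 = 3^1*2969^1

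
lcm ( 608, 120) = 9120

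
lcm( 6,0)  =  0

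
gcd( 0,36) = 36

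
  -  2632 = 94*(-28) 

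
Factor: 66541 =66541^1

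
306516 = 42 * 7298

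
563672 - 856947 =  - 293275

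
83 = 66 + 17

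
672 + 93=765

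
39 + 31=70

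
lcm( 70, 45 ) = 630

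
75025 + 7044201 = 7119226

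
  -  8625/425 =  -345/17  =  - 20.29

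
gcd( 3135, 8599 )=1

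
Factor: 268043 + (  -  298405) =-2^1*17^1*19^1 * 47^1 = - 30362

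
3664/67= 3664/67 = 54.69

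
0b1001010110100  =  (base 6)34100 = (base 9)6510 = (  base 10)4788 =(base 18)EE0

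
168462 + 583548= 752010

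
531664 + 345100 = 876764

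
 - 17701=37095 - 54796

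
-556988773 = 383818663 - 940807436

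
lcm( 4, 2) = 4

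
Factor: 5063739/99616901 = 3^1*17^1*179^( - 1)*99289^1*556519^ ( - 1)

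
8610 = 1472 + 7138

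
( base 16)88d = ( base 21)4k5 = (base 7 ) 6245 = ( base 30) 2CT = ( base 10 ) 2189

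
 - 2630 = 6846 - 9476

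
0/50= 0=   0.00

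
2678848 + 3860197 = 6539045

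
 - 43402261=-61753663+18351402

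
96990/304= 319 +7/152 = 319.05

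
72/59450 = 36/29725 = 0.00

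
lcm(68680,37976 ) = 3227960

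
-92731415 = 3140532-95871947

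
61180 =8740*7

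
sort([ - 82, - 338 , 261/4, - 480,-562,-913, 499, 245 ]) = [ - 913, - 562, - 480,- 338, - 82, 261/4,245, 499]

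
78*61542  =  4800276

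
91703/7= 91703/7  =  13100.43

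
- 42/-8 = 5 + 1/4 = 5.25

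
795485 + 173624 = 969109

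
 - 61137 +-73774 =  - 134911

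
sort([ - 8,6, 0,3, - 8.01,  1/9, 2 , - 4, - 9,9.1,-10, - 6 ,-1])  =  [ - 10, - 9, - 8.01, - 8, - 6, - 4, - 1, 0, 1/9, 2, 3, 6,9.1] 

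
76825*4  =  307300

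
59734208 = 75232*794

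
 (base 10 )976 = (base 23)1ja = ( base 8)1720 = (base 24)1GG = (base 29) 14J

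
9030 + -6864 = 2166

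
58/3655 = 58/3655 = 0.02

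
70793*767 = 54298231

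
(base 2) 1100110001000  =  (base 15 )1e0b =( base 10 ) 6536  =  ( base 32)6c8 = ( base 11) 4a02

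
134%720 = 134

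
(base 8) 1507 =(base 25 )18e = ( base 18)2AB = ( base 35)ny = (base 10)839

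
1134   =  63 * 18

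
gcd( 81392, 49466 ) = 2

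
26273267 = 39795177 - 13521910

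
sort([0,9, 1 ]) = [ 0 , 1,9 ] 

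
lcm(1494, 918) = 76194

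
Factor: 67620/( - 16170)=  - 2^1*11^(-1) * 23^1=- 46/11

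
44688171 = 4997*8943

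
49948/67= 745 + 33/67 = 745.49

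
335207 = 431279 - 96072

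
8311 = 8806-495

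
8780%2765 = 485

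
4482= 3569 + 913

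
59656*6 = 357936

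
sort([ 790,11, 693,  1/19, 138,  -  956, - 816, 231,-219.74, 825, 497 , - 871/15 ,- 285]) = [-956, - 816, - 285,-219.74,-871/15,1/19, 11, 138, 231, 497, 693, 790, 825]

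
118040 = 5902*20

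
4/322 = 2/161 = 0.01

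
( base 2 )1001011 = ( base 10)75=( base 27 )2L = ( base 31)2D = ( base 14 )55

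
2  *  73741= 147482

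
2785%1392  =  1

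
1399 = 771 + 628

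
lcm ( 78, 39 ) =78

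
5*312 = 1560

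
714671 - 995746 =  - 281075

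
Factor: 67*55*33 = 121605  =  3^1*5^1*11^2*67^1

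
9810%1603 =192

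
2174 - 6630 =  - 4456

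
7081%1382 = 171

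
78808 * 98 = 7723184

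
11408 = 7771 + 3637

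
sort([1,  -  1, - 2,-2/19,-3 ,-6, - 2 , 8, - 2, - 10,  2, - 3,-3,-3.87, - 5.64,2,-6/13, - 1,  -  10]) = [ - 10, - 10, - 6, - 5.64,-3.87, -3,- 3, - 3, - 2,-2,-2, - 1, - 1, - 6/13, - 2/19,  1,2,2, 8]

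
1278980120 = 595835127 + 683144993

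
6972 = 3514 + 3458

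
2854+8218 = 11072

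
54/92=27/46  =  0.59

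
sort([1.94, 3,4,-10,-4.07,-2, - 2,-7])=[- 10  , - 7, - 4.07,  -  2, - 2,1.94,  3,4] 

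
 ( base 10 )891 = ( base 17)317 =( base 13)537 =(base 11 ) 740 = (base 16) 37b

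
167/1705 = 167/1705=0.10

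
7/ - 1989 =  - 7/1989 = - 0.00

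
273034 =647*422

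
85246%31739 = 21768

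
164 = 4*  41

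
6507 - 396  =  6111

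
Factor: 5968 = 2^4*373^1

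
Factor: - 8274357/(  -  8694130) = 2^( - 1)*3^2*5^(- 1)*7^1*13^1*10103^1*869413^( - 1)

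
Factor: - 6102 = -2^1 * 3^3*113^1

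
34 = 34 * 1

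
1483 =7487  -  6004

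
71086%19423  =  12817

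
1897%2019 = 1897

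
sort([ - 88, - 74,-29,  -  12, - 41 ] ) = [ - 88,-74, - 41,  -  29, - 12]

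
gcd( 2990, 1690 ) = 130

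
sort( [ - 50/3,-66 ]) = [ - 66, - 50/3 ]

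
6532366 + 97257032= 103789398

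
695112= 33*21064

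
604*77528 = 46826912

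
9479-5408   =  4071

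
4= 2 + 2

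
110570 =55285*2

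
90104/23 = 3917+13/23 = 3917.57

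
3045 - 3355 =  - 310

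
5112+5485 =10597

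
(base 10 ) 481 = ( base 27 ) hm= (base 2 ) 111100001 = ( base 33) EJ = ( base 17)1b5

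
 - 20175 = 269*( - 75 ) 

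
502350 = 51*9850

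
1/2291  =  1/2291 =0.00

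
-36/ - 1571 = 36/1571 = 0.02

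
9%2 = 1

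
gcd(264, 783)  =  3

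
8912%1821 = 1628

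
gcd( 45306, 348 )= 6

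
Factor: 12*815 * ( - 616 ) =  - 2^5 * 3^1*5^1*7^1 * 11^1*163^1 = -  6024480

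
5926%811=249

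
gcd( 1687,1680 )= 7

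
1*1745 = 1745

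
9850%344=218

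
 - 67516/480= - 16879/120 =- 140.66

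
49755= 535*93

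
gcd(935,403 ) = 1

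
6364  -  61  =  6303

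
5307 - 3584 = 1723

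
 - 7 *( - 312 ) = 2184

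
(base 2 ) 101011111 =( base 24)EF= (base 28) cf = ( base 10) 351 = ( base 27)d0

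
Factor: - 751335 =-3^1*5^1 * 13^1*3853^1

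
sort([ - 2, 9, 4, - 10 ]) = [ - 10, - 2,4 , 9 ] 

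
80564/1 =80564 = 80564.00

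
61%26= 9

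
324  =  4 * 81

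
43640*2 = 87280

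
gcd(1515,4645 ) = 5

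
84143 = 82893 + 1250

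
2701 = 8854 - 6153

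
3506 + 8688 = 12194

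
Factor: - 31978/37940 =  - 59/70 =- 2^(  -  1 ) * 5^ (-1)*7^(  -  1 )*59^1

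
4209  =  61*69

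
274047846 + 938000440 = 1212048286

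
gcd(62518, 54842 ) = 2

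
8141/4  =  8141/4 = 2035.25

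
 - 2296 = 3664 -5960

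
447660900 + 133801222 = 581462122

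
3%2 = 1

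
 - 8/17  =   - 8/17 =- 0.47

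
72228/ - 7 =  - 10319 + 5/7 = - 10318.29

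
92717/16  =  92717/16 = 5794.81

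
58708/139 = 58708/139   =  422.36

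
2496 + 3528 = 6024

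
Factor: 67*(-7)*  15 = -3^1 * 5^1*7^1*67^1 = -7035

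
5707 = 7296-1589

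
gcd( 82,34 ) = 2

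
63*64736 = 4078368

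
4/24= 1/6 = 0.17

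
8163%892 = 135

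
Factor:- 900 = - 2^2* 3^2*5^2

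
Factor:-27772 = - 2^2*  53^1*131^1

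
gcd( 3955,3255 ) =35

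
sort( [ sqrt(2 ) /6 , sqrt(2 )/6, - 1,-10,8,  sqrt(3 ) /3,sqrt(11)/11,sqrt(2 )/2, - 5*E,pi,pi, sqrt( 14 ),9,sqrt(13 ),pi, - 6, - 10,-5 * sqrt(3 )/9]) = [  -  5*E,- 10,-10, - 6,-1,-5*sqrt(3)/9, sqrt( 2)/6,sqrt(2)/6,sqrt( 11)/11,sqrt(3)/3,sqrt(2 )/2,pi,pi,pi,sqrt( 13),sqrt( 14), 8,9] 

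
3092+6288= 9380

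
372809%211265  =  161544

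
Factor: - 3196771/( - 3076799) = 11^( - 1)*67^1*47713^1*279709^( - 1 )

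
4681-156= 4525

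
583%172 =67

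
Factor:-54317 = -29^1 * 1873^1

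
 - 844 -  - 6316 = 5472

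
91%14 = 7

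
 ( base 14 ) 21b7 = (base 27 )80d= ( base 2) 1011011010101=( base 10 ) 5845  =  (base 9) 8014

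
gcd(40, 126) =2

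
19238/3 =19238/3 =6412.67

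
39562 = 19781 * 2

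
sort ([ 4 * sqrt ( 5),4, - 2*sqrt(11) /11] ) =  [ - 2* sqrt( 11) /11,4,4*sqrt(5 )] 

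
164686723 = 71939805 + 92746918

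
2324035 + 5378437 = 7702472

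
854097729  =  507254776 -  - 346842953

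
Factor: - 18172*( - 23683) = 2^2*7^1*11^2 * 59^1*2153^1 = 430367476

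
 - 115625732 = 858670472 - 974296204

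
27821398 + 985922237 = 1013743635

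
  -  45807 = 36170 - 81977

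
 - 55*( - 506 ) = 27830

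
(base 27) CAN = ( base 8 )21521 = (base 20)12C1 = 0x2351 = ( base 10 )9041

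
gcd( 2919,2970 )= 3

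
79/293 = 79/293 = 0.27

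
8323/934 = 8323/934 = 8.91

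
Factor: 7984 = 2^4 * 499^1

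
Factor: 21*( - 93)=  - 3^2 * 7^1*31^1 = - 1953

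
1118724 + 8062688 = 9181412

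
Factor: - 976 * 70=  - 2^5*5^1*7^1*61^1 = - 68320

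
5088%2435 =218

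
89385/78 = 1145 + 25/26 = 1145.96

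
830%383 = 64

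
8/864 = 1/108  =  0.01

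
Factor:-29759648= - 2^5*47^2*421^1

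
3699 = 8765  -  5066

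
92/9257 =92/9257 = 0.01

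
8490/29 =292 + 22/29 = 292.76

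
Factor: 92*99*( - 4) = -36432 = -2^4* 3^2*11^1*23^1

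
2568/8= 321  =  321.00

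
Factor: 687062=2^1*343531^1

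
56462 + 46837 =103299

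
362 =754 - 392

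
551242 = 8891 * 62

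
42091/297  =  141  +  214/297=141.72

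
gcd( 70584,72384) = 24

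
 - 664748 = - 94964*7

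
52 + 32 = 84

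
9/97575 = 3/32525 = 0.00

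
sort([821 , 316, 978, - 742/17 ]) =[ - 742/17, 316, 821,978 ]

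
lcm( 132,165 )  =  660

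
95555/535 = 19111/107 = 178.61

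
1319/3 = 439 + 2/3  =  439.67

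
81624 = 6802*12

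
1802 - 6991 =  - 5189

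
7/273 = 1/39 = 0.03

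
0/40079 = 0 = 0.00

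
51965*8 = 415720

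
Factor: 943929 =3^2*7^1*14983^1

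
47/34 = 47/34 = 1.38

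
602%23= 4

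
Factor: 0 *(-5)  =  0= 0^1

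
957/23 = 957/23 = 41.61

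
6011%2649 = 713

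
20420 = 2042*10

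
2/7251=2/7251 =0.00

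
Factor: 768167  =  768167^1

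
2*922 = 1844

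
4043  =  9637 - 5594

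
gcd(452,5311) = 113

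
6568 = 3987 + 2581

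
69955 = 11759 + 58196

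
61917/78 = 20639/26 = 793.81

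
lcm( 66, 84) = 924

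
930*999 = 929070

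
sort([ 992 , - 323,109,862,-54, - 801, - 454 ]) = [ - 801,  -  454 ,  -  323 , - 54,109, 862,992]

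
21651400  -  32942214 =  - 11290814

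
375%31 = 3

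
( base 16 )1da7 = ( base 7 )31063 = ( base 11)5781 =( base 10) 7591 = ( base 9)11364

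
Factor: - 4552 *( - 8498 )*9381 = 2^4*3^1* 7^1* 53^1*59^1*569^1*607^1 = 362884247376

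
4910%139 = 45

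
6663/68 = 6663/68 = 97.99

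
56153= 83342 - 27189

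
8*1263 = 10104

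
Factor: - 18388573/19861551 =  -3^ ( - 3)*7^3*149^(-1 )*4937^( - 1)*53611^1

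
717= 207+510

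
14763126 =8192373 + 6570753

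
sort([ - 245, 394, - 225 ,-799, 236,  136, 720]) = [ - 799, - 245, - 225,136,236,394, 720 ] 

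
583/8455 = 583/8455=0.07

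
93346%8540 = 7946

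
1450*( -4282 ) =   -  6208900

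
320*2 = 640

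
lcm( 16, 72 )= 144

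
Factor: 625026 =2^1*3^1 * 73^1*1427^1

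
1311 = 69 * 19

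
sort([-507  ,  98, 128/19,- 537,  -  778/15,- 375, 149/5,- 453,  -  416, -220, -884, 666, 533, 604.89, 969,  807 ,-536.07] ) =[-884, - 537,-536.07,-507,  -  453, - 416, - 375,-220, - 778/15,128/19,149/5, 98, 533, 604.89, 666,807, 969] 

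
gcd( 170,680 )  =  170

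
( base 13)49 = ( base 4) 331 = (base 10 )61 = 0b111101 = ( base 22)2H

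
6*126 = 756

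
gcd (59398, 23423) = 1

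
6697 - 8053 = -1356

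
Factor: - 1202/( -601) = 2^1 = 2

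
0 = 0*49706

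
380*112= 42560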